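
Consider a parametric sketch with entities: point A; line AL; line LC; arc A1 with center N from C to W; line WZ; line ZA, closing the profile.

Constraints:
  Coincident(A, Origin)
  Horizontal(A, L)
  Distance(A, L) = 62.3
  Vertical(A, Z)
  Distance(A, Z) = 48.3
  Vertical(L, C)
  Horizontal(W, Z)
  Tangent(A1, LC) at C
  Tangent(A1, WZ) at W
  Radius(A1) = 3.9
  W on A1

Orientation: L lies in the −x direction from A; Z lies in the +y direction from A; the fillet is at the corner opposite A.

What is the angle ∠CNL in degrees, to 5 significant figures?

84.980°

A is at the origin; AL is horizontal with |AL| = 62.3 and L on the −x side, so L = (-62.300, 0.0000). AZ is vertical with |AZ| = 48.3 and Z on the +y side, so Z = (0.0000, 48.300). The virtual corner opposite A is at (-62.300, 48.300). A1 meets LC tangentially, so NC is at right angles to LC and the tangent condition forces NW to be normal to WZ, with radius 3.9, so the center N sits 3.9 in from both sides at N = (-58.400, 44.400). That places the tangent points at C = (-62.300, 44.400) on LC and W = (-58.400, 48.300) on WZ. Then cos ∠CNL = NC·NL / (|NC||NL|), giving 84.980°.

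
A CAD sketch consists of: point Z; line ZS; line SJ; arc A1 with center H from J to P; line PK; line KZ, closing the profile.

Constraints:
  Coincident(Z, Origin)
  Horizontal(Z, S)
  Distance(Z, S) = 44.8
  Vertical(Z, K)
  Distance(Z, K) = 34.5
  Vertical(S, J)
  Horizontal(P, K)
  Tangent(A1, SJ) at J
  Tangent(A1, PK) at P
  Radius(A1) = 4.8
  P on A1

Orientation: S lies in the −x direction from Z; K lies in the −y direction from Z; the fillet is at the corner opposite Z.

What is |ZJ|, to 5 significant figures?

53.751

Z is at the origin; Z and S share the same y with |ZS| = 44.8 and S on the −x side, so S = (-44.800, 0.0000). ZK is vertical with |ZK| = 34.5 and K on the −y side, so K = (0.0000, -34.500). The virtual corner opposite Z is at (-44.800, -34.500). A1 meets SJ tangentially, so HJ is at right angles to SJ and since A1 is tangent to PK there, HP ⟂ PK, with radius 4.8, so the center H sits 4.8 in from both sides at H = (-40.000, -29.700). That places the tangent points at J = (-44.800, -29.700) on SJ and P = (-40.000, -34.500) on PK. Then |ZJ| = |J − Z| = 53.751.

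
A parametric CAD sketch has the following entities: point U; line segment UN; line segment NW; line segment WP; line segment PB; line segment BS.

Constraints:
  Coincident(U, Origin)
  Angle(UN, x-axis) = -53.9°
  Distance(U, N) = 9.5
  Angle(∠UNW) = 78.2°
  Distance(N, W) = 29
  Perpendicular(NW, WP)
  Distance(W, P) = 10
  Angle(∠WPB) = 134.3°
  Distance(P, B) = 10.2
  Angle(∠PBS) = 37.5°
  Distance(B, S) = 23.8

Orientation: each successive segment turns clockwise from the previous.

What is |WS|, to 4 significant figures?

7.526

U is at the origin; UN runs at -53.9° with length 9.5, so N = (5.597, -7.676). ∠UNW = 78.2° gives NW at -155.7° from the x-axis; with |NW| = 29.0, W = (-20.83, -19.61). The perpendicularity gives WP at right angles to NW, so WP runs at 114.3°; with |WP| = 10.0, P = (-24.95, -10.50). ∠WPB = 134.3° gives PB at 68.60° from the x-axis; with |PB| = 10.2, B = (-21.23, -0.9990). ∠PBS = 37.5° gives BS at -73.90° from the x-axis; with |BS| = 23.8, S = (-14.63, -23.87). Then |WS| = |S − W| = 7.526.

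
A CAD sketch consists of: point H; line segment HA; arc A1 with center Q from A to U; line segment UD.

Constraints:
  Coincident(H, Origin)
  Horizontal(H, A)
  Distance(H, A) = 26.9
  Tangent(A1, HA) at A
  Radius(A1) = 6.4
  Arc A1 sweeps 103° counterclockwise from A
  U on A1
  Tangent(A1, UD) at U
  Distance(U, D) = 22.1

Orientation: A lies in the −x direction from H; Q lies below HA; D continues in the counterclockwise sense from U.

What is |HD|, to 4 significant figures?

40.69

H is at the origin; HA is horizontal with |HA| = 26.9 and A on the −x side, so A = (-26.90, 0.000). A1 meets HA tangentially, so QA is at right angles to HA, so Q = A + (0, -6.4) = (-26.90, -6.400). On A1, A sits at bearing 90° from Q; a 103° counterclockwise sweep puts U at bearing 193°, so U = Q + 6.4·(cos 193°, sin 193°) = (-33.14, -7.840). The tangent condition forces QU to be normal to UD, so UD runs along (−sin 193°, cos 193°); with |UD| = 22.1, D = (-28.16, -29.37). Then |HD| = |D − H| = 40.69.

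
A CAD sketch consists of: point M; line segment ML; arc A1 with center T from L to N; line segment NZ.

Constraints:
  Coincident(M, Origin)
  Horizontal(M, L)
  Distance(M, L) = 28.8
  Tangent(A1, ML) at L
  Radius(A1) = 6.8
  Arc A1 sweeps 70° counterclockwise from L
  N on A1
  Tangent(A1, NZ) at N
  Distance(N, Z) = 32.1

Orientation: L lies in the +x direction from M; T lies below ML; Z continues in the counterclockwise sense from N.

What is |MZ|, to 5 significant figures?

36.476

M is at the origin; ML is horizontal with |ML| = 28.8 and L on the +x side, so L = (28.800, 0.0000). The tangent condition forces TL to be normal to ML, so T = L + (0, -6.8) = (28.800, -6.8000). On A1, L sits at bearing 90° from T; a 70° counterclockwise sweep puts N at bearing 160°, so N = T + 6.8·(cos 160°, sin 160°) = (22.410, -4.4743). Since A1 is tangent to NZ there, TN ⟂ NZ, so NZ runs along (−sin 160°, cos 160°); with |NZ| = 32.1, Z = (11.431, -34.638). Then |MZ| = |Z − M| = 36.476.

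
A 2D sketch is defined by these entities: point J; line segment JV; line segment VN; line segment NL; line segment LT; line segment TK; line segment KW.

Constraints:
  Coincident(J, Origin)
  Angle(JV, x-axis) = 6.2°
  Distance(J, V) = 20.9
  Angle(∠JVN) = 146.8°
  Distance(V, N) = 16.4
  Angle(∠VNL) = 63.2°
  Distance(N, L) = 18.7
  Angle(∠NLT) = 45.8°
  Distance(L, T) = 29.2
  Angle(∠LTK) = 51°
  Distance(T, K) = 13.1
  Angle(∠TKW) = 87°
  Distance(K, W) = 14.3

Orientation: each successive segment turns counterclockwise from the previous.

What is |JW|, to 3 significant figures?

23.2

J is at the origin; JV runs at 6.2° with length 20.9, so V = (20.8, 2.26). ∠JVN = 146.8° gives VN at 39.4° from the x-axis; with |VN| = 16.4, N = (33.5, 12.7). ∠VNL = 63.2° gives NL at 156° from the x-axis; with |NL| = 18.7, L = (16.3, 20.2). ∠NLT = 45.8° gives LT at -69.6° from the x-axis; with |LT| = 29.2, T = (26.5, -7.16). ∠LTK = 51.0° gives TK at 59.4° from the x-axis; with |TK| = 13.1, K = (33.2, 4.12). ∠TKW = 87.0° gives KW at 152° from the x-axis; with |KW| = 14.3, W = (20.5, 10.7). Then |JW| = |W − J| = 23.2.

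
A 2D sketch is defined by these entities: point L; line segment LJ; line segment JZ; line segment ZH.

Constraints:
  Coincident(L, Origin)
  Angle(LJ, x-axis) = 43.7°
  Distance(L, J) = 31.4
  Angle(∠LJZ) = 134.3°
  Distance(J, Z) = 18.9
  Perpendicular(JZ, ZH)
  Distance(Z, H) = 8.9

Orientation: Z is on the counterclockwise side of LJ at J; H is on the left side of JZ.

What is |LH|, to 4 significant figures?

43.03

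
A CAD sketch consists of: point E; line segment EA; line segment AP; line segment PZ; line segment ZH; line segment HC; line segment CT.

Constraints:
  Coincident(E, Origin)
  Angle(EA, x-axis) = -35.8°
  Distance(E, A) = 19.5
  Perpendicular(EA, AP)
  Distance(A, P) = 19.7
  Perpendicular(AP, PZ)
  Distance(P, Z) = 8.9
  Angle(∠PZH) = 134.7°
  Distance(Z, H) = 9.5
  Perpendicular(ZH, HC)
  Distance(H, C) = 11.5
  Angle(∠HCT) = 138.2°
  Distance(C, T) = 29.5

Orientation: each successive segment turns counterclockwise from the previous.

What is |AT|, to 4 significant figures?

22.31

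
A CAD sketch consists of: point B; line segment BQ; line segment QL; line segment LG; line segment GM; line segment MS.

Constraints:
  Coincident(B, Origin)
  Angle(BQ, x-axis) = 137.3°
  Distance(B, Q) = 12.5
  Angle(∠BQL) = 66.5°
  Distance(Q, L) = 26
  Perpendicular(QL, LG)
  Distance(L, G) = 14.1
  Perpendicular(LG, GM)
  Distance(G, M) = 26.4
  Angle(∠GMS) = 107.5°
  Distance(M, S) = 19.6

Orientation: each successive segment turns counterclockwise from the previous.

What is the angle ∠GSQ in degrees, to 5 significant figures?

6.0558°

B is at the origin; BQ runs at 137.3° with length 12.5, so Q = (-9.1864, 8.4770). ∠BQL = 66.5° gives QL at -109.20° from the x-axis; with |QL| = 26.0, L = (-17.737, -16.077). QL is perpendicular to LG, so LG runs at -19.200°; with |LG| = 14.1, G = (-4.4213, -20.714). LG ⟂ GM, so GM runs at 70.800°; with |GM| = 26.4, M = (4.2608, 4.2177). ∠GMS = 107.5° gives MS at 143.30° from the x-axis; with |MS| = 19.6, S = (-11.454, 15.931). Then cos ∠GSQ = SG·SQ / (|SG||SQ|), giving 6.0558°.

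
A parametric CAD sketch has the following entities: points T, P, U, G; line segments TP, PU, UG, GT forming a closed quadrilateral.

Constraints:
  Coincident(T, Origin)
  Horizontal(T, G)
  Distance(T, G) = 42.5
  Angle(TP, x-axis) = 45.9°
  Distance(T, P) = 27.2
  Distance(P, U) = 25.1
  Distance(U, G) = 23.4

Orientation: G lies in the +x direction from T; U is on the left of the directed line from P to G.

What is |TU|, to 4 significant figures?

49.59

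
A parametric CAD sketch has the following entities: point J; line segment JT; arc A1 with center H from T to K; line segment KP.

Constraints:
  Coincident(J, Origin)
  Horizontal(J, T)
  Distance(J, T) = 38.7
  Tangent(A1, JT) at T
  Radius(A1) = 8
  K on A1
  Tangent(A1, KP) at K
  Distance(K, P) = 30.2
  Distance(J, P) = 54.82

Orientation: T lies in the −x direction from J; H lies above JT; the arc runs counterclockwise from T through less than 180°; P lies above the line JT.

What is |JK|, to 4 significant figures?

32.50

Checks: |HK| = 8.000 ✓; ∠(HK, KP) = 90.00° ✓; |KP| = 30.20 ✓; |JP| = 54.82 ✓.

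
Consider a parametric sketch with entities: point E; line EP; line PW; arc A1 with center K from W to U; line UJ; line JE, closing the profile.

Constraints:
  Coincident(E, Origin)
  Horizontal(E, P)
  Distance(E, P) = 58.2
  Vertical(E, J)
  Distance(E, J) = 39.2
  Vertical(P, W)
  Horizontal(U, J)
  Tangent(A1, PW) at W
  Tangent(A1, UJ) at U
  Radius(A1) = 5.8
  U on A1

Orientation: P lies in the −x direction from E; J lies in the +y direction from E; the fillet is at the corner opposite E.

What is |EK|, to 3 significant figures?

62.1

E and J share the same x with |EJ| = 39.2 and J on the +y side, so J = (0.00, 39.2). The virtual corner opposite E is at (-58.2, 39.2). A1 meets PW tangentially, so KW is at right angles to PW and A1 meets UJ tangentially, so KU is at right angles to UJ, with radius 5.8, so the center K sits 5.8 in from both sides at K = (-52.4, 33.4). Then |EK| = |K − E| = 62.1.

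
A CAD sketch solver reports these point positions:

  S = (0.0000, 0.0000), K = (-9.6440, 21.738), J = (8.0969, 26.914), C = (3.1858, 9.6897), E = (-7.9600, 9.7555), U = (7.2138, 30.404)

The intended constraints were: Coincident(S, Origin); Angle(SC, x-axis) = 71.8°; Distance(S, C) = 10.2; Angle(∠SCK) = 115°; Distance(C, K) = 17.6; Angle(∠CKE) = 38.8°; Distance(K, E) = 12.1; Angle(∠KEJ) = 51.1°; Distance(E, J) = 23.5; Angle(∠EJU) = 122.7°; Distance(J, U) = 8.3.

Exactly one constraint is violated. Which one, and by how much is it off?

Distance(J, U) = 8.3 — off by 4.70.

S = (0.00, 0.00) ✓; SC at 71.80° ✓; |SC| = 10.20 ✓; ∠SCK = 115.0° ✓; |CK| = 17.60 ✓; ∠CKE = 38.80° ✓; |KE| = 12.10 ✓; ∠KEJ = 51.10° ✓; |EJ| = 23.50 ✓; ∠EJU = 122.7° ✓; |JU| = 3.600 ✗.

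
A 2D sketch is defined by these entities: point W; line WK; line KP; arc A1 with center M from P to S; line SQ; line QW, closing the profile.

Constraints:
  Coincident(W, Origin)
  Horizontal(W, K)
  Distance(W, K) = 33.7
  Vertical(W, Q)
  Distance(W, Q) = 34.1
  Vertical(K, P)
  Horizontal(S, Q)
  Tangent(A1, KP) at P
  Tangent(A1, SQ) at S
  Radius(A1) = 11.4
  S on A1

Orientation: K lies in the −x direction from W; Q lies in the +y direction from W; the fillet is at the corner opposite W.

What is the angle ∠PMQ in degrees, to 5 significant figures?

152.92°

W is at the origin; WK is horizontal with |WK| = 33.7 and K on the −x side, so K = (-33.700, 0.0000). W and Q share the same x with |WQ| = 34.1 and Q on the +y side, so Q = (0.0000, 34.100). The virtual corner opposite W is at (-33.700, 34.100). A1 meets KP tangentially, so MP is at right angles to KP and the tangent condition forces MS to be normal to SQ, with radius 11.4, so the center M sits 11.4 in from both sides at M = (-22.300, 22.700). That places the tangent points at P = (-33.700, 22.700) on KP and S = (-22.300, 34.100) on SQ. Then cos ∠PMQ = MP·MQ / (|MP||MQ|), giving 152.92°.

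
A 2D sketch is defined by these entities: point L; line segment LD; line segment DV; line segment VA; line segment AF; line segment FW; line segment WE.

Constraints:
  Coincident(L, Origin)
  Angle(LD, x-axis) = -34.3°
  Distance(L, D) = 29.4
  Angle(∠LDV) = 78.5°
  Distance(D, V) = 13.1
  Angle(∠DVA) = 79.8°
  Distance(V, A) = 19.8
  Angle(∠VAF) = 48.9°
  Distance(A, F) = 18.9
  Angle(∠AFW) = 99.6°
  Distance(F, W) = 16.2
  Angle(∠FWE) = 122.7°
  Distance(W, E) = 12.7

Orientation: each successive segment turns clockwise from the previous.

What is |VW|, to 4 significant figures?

8.650

L is at the origin; LD runs at -34.3° with length 29.4, so D = (24.29, -16.57). ∠LDV = 78.5° gives DV at -135.8° from the x-axis; with |DV| = 13.1, V = (14.90, -25.70). ∠DVA = 79.8° gives VA at 124.0° from the x-axis; with |VA| = 19.8, A = (3.824, -9.286). ∠VAF = 48.9° gives AF at -7.100° from the x-axis; with |AF| = 18.9, F = (22.58, -11.62). ∠AFW = 99.6° gives FW at -87.50° from the x-axis; with |FW| = 16.2, W = (23.29, -27.81). Then |VW| = |W − V| = 8.650.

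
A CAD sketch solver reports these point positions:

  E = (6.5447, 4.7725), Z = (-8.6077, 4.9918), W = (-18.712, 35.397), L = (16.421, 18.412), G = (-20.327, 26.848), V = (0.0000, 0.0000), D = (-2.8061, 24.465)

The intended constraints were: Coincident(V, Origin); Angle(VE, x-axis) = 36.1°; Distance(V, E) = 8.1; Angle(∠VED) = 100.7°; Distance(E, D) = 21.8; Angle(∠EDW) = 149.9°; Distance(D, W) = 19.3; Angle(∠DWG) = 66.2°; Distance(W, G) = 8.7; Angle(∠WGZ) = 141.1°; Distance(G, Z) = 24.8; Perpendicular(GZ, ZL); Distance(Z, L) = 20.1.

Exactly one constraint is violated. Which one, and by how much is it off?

Distance(Z, L) = 20.1 — off by 8.30.

V = (0.00, 0.00) ✓; VE at 36.10° ✓; |VE| = 8.100 ✓; ∠VED = 100.7° ✓; |ED| = 21.80 ✓; ∠EDW = 149.9° ✓; |DW| = 19.30 ✓; ∠DWG = 66.20° ✓; |WG| = 8.700 ✓; ∠WGZ = 141.1° ✓; |GZ| = 24.80 ✓; ∠(GZ, ZL) = 90.00° ✓; |ZL| = 28.40 ✗.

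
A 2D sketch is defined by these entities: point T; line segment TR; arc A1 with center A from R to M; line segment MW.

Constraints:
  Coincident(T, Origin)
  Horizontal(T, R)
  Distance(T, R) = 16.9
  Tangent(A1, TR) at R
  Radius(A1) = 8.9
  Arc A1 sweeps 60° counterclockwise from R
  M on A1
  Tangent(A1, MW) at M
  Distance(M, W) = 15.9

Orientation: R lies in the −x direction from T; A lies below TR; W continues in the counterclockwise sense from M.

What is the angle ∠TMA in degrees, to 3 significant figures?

40.3°

T is at the origin; T and R share the same y with |TR| = 16.9 and R on the −x side, so R = (-16.9, 0.00). A1 meets TR tangentially, so AR is at right angles to TR, so A = R + (0, -8.9) = (-16.9, -8.90). On A1, R sits at bearing 90° from A; a 60° counterclockwise sweep puts M at bearing 150°, so M = A + 8.9·(cos 150°, sin 150°) = (-24.6, -4.45). Then cos ∠TMA = MT·MA / (|MT||MA|), giving 40.3°.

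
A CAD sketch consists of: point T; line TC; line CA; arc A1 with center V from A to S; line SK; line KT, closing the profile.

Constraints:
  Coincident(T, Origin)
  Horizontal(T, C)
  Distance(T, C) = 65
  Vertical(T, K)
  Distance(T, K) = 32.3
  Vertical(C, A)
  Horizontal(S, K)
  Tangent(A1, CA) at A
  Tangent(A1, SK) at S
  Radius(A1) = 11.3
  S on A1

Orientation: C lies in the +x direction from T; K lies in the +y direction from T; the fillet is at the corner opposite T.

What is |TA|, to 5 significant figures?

68.308

The virtual corner opposite T is at (65.000, 32.300). A1 meets CA tangentially, so VA is at right angles to CA and tangency of A1 to SK means the radius VS is perpendicular to SK, with radius 11.3, so the center V sits 11.3 in from both sides at V = (53.700, 21.000). That places the tangent points at A = (65.000, 21.000) on CA and S = (53.700, 32.300) on SK. Then |TA| = |A − T| = 68.308.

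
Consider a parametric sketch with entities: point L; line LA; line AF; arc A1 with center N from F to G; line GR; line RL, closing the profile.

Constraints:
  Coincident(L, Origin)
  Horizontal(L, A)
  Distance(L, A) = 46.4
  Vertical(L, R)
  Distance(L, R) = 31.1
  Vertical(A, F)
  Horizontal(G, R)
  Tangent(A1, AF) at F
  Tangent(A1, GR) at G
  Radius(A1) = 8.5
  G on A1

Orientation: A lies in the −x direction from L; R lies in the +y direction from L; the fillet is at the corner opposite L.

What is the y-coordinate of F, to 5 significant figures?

22.600

The virtual corner opposite L is at (-46.400, 31.100). The tangent condition forces NF to be normal to AF and A1 meets GR tangentially, so NG is at right angles to GR, with radius 8.5, so the center N sits 8.5 in from both sides at N = (-37.900, 22.600). That places the tangent points at F = (-46.400, 22.600) on AF and G = (-37.900, 31.100) on GR. So F.y = 22.600.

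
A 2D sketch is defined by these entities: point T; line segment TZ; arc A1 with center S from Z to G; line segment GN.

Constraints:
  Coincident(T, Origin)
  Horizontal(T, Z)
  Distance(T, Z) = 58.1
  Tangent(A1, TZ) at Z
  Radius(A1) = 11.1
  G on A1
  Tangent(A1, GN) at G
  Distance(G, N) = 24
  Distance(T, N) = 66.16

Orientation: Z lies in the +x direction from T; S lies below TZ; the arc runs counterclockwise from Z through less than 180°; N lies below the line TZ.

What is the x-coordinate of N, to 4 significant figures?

54.63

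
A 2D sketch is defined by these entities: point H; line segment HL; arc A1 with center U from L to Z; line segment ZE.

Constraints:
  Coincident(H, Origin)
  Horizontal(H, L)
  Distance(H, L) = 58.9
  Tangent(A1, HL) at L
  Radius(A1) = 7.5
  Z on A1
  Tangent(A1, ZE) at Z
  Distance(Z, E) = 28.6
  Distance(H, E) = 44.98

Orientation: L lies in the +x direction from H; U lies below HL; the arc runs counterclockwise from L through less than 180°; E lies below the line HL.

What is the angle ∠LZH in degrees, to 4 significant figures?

149.1°

Checks: |UZ| = 7.500 ✓; ∠(UZ, ZE) = 90.00° ✓; |ZE| = 28.60 ✓; |HE| = 44.98 ✓.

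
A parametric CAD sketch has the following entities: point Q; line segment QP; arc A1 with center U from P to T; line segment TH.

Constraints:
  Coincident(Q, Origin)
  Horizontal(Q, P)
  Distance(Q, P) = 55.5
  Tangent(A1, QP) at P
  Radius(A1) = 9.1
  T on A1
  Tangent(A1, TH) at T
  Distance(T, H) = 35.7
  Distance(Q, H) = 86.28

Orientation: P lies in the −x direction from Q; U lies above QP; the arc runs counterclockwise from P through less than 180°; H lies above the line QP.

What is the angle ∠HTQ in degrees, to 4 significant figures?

157.8°

Checks: Q.y = 0.00, P.y = 0.00 ✓; ∠(UP, PQ) = 90.00° ✓; |UT| = 9.100 ✓; ∠(UT, TH) = 90.00° ✓; |TH| = 35.70 ✓; |QH| = 86.28 ✓.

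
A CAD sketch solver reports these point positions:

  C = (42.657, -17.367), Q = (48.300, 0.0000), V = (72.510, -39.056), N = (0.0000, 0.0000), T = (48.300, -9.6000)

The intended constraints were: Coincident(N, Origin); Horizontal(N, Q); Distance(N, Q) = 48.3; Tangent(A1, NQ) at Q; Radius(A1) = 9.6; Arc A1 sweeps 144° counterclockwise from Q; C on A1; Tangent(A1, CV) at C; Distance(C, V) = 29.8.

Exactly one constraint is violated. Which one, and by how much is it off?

Distance(C, V) = 29.8 — off by 7.10.

N = (0.00, 0.00) ✓; N.y = 0.00, Q.y = 0.00 ✓; |NQ| = 48.30 ✓; ∠(TQ, QN) = 90.00° ✓; |TQ| = 9.600 ✓; bearing(T→C) − bearing(T→Q) = 144.0° ✓; |TC| = 9.601 ✓; ∠(TC, CV) = 90.00° ✓; |CV| = 36.90 ✗.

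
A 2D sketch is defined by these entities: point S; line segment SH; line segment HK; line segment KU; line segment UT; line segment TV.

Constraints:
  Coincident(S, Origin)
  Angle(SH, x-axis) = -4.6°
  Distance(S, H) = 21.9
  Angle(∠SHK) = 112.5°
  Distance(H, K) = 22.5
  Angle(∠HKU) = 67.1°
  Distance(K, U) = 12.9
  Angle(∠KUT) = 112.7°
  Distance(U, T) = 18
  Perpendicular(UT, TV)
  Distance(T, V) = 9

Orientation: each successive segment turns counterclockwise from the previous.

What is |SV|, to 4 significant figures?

19.12

S is at the origin; SH runs at -4.6° with length 21.9, so H = (21.83, -1.756). ∠SHK = 112.5° gives HK at 62.90° from the x-axis; with |HK| = 22.5, K = (32.08, 18.27). ∠HKU = 67.1° gives KU at 175.8° from the x-axis; with |KU| = 12.9, U = (19.21, 19.22). ∠KUT = 112.7° gives UT at -116.9° from the x-axis; with |UT| = 18.0, T = (11.07, 3.166). UT is perpendicular to TV, so TV runs at -26.90°; with |TV| = 9.0, V = (19.10, -0.9061). Then |SV| = |V − S| = 19.12.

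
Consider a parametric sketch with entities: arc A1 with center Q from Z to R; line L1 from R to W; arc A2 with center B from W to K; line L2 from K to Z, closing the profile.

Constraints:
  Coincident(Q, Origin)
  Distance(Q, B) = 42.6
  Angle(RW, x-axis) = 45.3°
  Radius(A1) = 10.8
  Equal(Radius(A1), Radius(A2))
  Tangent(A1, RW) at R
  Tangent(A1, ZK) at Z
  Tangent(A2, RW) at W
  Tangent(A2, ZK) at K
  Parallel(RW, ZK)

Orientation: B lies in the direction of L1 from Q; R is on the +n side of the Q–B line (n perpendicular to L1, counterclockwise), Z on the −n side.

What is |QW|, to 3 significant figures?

43.9

The slot axis is L1's direction at 45.3°, so u = (cos 45.3°, sin 45.3°) = (0.703, 0.711) and n = (−sin 45.3°, cos 45.3°) = (-0.711, 0.703). Q is at the origin and B lies 42.6 along u from Q, so B = 42.6·u = (30.0, 30.3). Tangency of A1 to both parallel lines with radius 10.8 puts R and Z at Q ± 10.8·n: R = (-7.68, 7.60), Z = (7.68, -7.60). Equal radii place W and K the same way about B: W = B + 10.8·n = (22.3, 37.9), K = B − 10.8·n = (37.6, 22.7). Then |QW| = |W − Q| = 43.9.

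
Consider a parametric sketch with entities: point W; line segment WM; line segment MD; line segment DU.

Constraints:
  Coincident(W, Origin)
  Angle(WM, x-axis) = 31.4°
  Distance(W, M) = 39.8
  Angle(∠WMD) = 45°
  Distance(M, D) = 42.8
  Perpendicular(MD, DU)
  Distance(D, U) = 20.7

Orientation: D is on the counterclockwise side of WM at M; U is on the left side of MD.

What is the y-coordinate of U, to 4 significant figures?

10.68

W is at the origin; WM runs at 31.4° with length 39.8, so M = 39.8·(cos 31.4°, sin 31.4°) = (33.97, 20.74). ∠WMD = 45.0°, so MD runs at 31.4° + (180° − 45.0°) = 166.4° from the x-axis; with |MD| = 42.8, D = M + 42.8·(cos 166.4°, sin 166.4°) = (-7.629, 30.80). MD is perpendicular to DU; with |DU| = 20.7 on the left of MD, U = D + 20.7·(-0.2351, -0.9720) = (-12.50, 10.68). So U.y = 10.68.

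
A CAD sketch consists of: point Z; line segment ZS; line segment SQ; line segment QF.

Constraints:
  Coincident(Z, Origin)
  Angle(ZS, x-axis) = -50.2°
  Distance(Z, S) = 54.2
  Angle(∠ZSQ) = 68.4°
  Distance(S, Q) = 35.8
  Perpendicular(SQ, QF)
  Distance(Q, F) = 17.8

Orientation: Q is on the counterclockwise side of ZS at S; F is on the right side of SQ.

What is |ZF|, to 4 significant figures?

70.01

∠ZSQ = 68.4°, so SQ runs at -50.2° + (180° − 68.4°) = 61.40° from the x-axis; with |SQ| = 35.8, Q = S + 35.8·(cos 61.40°, sin 61.40°) = (51.83, -10.21). The perpendicularity gives QF at right angles to SQ; with |QF| = 17.8 on the right of SQ, F = Q + 17.8·(0.8780, -0.4787) = (67.46, -18.73). Then |ZF| = |F − Z| = 70.01.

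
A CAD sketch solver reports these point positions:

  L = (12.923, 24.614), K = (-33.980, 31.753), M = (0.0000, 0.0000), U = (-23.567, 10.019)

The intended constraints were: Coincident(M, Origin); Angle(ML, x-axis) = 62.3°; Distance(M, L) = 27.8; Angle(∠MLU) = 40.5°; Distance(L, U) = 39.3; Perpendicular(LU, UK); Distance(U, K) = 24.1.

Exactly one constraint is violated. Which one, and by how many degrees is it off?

Perpendicular(LU, UK) — off by 3.80°.

M = (0.00, 0.00) ✓; ML at 62.30° ✓; |ML| = 27.80 ✓; ∠MLU = 40.50° ✓; |LU| = 39.30 ✓; ∠(LU, UK) = 86.20° ✗; |UK| = 24.10 ✓.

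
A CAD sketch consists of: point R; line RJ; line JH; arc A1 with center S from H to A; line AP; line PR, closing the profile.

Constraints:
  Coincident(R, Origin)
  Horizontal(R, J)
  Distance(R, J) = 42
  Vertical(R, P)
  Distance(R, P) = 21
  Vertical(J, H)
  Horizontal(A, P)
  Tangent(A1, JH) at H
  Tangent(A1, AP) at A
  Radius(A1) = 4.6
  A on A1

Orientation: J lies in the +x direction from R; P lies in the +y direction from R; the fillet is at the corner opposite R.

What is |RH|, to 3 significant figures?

45.1

R is at the origin; R and J share the same y with |RJ| = 42.0 and J on the +x side, so J = (42.0, 0.00). R and P share the same x with |RP| = 21.0 and P on the +y side, so P = (0.00, 21.0). The virtual corner opposite R is at (42.0, 21.0). A1 meets JH tangentially, so SH is at right angles to JH and tangency of A1 to AP means the radius SA is perpendicular to AP, with radius 4.6, so the center S sits 4.6 in from both sides at S = (37.4, 16.4). That places the tangent points at H = (42.0, 16.4) on JH and A = (37.4, 21.0) on AP. Then |RH| = |H − R| = 45.1.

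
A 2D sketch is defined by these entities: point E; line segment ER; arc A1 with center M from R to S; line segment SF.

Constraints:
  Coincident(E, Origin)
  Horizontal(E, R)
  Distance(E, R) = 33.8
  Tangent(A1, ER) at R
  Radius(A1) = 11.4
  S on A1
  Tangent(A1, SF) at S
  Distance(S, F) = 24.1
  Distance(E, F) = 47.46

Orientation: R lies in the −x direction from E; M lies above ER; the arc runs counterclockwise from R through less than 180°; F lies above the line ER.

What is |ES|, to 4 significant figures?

26.90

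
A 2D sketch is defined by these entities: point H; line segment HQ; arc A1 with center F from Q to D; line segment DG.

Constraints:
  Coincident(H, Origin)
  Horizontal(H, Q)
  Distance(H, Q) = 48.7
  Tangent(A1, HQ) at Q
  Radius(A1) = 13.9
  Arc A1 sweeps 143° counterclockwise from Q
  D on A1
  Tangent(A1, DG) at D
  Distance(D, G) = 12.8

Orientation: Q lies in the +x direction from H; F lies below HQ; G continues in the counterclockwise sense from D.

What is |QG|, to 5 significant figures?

32.757

H is at the origin; HQ is horizontal with |HQ| = 48.7 and Q on the +x side, so Q = (48.700, 0.0000). Tangency of A1 to HQ means the radius FQ is perpendicular to HQ, so F = Q + (0, -13.9) = (48.700, -13.900). On A1, Q sits at bearing 90° from F; a 143° counterclockwise sweep puts D at bearing 233°, so D = F + 13.9·(cos 233°, sin 233°) = (40.335, -25.001). Tangency of A1 to DG means the radius FD is perpendicular to DG, so DG runs along (−sin 233°, cos 233°); with |DG| = 12.8, G = (50.557, -32.704). Then |QG| = |G − Q| = 32.757.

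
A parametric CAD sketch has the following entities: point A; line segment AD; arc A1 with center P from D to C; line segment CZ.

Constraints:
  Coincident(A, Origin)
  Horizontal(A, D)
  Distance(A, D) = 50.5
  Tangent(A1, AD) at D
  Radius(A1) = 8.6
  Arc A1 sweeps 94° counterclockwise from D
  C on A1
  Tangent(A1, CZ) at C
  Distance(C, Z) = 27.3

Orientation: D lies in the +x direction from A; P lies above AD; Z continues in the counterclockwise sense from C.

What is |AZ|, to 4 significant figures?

67.80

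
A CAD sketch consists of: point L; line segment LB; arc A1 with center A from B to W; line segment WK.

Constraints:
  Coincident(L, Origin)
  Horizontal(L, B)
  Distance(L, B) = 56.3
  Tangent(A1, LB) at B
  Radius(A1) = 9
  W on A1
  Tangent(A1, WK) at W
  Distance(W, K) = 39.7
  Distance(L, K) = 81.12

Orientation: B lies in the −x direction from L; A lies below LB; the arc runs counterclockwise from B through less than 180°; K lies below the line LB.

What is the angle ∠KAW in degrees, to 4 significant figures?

77.23°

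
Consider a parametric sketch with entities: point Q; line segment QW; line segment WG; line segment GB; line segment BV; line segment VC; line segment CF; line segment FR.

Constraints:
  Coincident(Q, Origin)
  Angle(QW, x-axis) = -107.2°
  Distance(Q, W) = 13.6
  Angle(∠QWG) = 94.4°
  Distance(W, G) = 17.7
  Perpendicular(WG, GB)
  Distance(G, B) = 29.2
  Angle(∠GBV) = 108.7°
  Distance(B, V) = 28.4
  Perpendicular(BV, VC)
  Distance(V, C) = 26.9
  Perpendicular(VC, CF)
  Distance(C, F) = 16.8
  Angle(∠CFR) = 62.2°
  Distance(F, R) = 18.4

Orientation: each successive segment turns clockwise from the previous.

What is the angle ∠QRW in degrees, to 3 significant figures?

6.75°

Q is at the origin; QW runs at -107.2° with length 13.6, so W = (-4.02, -13.0). ∠QWG = 94.4° gives WG at 167° from the x-axis; with |WG| = 17.7, G = (-21.3, -9.07). The perpendicularity gives GB at right angles to WG, so GB runs at 77.2°; with |GB| = 29.2, B = (-14.8, 19.4). ∠GBV = 108.7° gives BV at 5.90° from the x-axis; with |BV| = 28.4, V = (13.4, 22.3). BV ⟂ VC, so VC runs at -84.1°; with |VC| = 26.9, C = (16.2, -4.43). VC is perpendicular to CF, so CF runs at -174°; with |CF| = 16.8, F = (-0.509, -6.16). ∠CFR = 62.2° gives FR at 68.1° from the x-axis; with |FR| = 18.4, R = (6.35, 10.9). Then cos ∠QRW = RQ·RW / (|RQ||RW|), giving 6.75°.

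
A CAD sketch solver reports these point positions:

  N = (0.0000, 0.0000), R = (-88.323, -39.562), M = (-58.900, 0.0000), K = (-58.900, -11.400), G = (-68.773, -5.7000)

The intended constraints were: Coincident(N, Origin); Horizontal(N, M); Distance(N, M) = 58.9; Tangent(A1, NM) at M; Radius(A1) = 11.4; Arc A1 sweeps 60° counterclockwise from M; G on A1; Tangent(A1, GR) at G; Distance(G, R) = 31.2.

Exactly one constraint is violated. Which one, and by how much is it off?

Distance(G, R) = 31.2 — off by 7.90.

N = (0.00, 0.00) ✓; N.y = 0.00, M.y = 0.00 ✓; |NM| = 58.90 ✓; ∠(KM, MN) = 90.00° ✓; |KM| = 11.40 ✓; bearing(K→G) − bearing(K→M) = 60.00° ✓; |KG| = 11.40 ✓; ∠(KG, GR) = 90.00° ✓; |GR| = 39.10 ✗.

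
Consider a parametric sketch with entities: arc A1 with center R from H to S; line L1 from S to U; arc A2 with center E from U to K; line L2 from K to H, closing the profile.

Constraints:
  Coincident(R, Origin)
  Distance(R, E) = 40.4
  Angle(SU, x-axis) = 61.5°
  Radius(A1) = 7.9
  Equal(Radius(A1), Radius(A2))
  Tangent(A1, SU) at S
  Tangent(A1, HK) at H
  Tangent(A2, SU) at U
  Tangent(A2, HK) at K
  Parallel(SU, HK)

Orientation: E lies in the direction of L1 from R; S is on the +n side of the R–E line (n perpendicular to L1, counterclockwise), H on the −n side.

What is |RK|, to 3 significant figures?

41.2

The slot axis is L1's direction at 61.5°, so u = (cos 61.5°, sin 61.5°) = (0.477, 0.879) and n = (−sin 61.5°, cos 61.5°) = (-0.879, 0.477). R is at the origin and E lies 40.4 along u from R, so E = 40.4·u = (19.3, 35.5). Tangency of A1 to both parallel lines with radius 7.9 puts S and H at R ± 7.9·n: S = (-6.94, 3.77), H = (6.94, -3.77). Equal radii place U and K the same way about E: U = E + 7.9·n = (12.3, 39.3), K = E − 7.9·n = (26.2, 31.7). Then |RK| = |K − R| = 41.2.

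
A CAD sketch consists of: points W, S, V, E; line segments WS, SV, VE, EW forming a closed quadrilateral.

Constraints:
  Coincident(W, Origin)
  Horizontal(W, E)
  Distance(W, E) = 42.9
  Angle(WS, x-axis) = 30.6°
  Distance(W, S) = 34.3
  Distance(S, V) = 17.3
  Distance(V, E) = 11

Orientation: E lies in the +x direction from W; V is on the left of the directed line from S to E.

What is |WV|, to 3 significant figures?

46.7

W is at the origin; WE is horizontal with |WE| = 42.9 and E in +x, so E = (42.9, 0). WS runs at 30.6° with |WS| = 34.3, so S = (29.5, 17.5). V is determined by |SV| = 17.3 and |VE| = 11.0 together: it lies at the intersection of circle(S, 17.3) and circle(E, 11.0). With |SE| = 22.0, the foot of the radical line on SE is 15.1 from S and the perpendicular offset is √(17.3² − 15.1²) = 8.53. Taking the left-of-SE solution: V = (45.4, 10.7).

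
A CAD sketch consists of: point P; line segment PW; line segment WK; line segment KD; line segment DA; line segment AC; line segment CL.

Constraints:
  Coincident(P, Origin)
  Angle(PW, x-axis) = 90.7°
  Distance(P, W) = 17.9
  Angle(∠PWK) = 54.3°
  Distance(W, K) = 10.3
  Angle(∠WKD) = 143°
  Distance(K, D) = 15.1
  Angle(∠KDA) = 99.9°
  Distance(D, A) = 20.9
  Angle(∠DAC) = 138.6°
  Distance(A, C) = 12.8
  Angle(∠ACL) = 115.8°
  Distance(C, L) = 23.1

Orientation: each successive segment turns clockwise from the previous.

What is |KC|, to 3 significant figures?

33.7

∠KDA = 99.9° gives DA at -152° from the x-axis; with |DA| = 20.9, A = (-5.59, -12.1). ∠DAC = 138.6° gives AC at 166° from the x-axis; with |AC| = 12.8, C = (-18.0, -9.16). Then |KC| = |C − K| = 33.7.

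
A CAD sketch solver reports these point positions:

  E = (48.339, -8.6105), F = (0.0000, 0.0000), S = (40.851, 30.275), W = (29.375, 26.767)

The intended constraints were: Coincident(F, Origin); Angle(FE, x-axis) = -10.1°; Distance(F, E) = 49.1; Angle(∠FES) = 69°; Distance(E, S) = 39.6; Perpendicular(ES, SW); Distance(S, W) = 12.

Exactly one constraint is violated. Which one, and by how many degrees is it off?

Perpendicular(ES, SW) — off by 6.10°.

F = (0.00, 0.00) ✓; FE at -10.10° ✓; |FE| = 49.10 ✓; ∠FES = 69.00° ✓; |ES| = 39.60 ✓; ∠(ES, SW) = 96.10° ✗; |SW| = 12.00 ✓.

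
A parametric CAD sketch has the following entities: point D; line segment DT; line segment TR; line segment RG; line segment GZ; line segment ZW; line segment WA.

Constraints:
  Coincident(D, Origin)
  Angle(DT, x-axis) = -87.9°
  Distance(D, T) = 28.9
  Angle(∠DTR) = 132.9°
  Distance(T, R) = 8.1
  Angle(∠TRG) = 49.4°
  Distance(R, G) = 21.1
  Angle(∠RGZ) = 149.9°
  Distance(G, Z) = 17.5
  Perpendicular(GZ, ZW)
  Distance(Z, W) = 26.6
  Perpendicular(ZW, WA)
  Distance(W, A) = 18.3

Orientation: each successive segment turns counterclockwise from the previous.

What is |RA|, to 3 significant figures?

23.7

D is at the origin; DT runs at -87.9° with length 28.9, so T = (1.06, -28.9). ∠DTR = 132.9° gives TR at -40.8° from the x-axis; with |TR| = 8.1, R = (7.19, -34.2). ∠TRG = 49.4° gives RG at 89.8° from the x-axis; with |RG| = 21.1, G = (7.26, -13.1). ∠RGZ = 149.9° gives GZ at 120° from the x-axis; with |GZ| = 17.5, Z = (-1.46, 2.10). The perpendicularity gives ZW at right angles to GZ, so ZW runs at -150°; with |ZW| = 26.6, W = (-24.5, -11.2). The perpendicularity gives WA at right angles to ZW, so WA runs at -60.1°; with |WA| = 18.3, A = (-15.4, -27.0). Then |RA| = |A − R| = 23.7.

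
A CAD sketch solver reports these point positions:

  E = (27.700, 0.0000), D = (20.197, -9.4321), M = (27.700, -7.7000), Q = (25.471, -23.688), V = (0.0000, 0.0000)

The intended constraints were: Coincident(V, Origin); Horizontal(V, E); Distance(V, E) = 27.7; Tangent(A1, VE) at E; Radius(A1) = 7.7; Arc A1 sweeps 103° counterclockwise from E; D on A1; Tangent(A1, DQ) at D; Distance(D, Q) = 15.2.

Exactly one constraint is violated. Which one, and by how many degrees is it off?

Tangent(A1, DQ) at D — off by 7.30°.

V = (0.00, 0.00) ✓; V.y = 0.00, E.y = 0.00 ✓; |VE| = 27.70 ✓; ∠(ME, EV) = 90.00° ✓; |ME| = 7.700 ✓; bearing(M→D) − bearing(M→E) = 103.0° ✓; |MD| = 7.700 ✓; ∠(MD, DQ) = 82.70° ✗; |DQ| = 15.20 ✓.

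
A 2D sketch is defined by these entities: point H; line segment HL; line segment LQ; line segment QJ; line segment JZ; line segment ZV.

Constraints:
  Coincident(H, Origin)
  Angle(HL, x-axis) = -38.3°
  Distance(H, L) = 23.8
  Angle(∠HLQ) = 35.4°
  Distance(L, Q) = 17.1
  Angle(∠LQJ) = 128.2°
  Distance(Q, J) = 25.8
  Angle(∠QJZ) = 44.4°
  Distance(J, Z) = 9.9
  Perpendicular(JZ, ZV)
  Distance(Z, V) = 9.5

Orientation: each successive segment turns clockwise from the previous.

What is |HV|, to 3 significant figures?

6.58

H is at the origin; HL runs at -38.3° with length 23.8, so L = (18.7, -14.8). ∠HLQ = 35.4° gives LQ at 177° from the x-axis; with |LQ| = 17.1, Q = (1.60, -13.9). ∠LQJ = 128.2° gives QJ at 125° from the x-axis; with |QJ| = 25.8, J = (-13.3, 7.17). ∠QJZ = 44.4° gives JZ at -10.3° from the x-axis; with |JZ| = 9.9, Z = (-3.57, 5.40). JZ is perpendicular to ZV, so ZV runs at -100°; with |ZV| = 9.5, V = (-5.27, -3.95). Then |HV| = |V − H| = 6.58.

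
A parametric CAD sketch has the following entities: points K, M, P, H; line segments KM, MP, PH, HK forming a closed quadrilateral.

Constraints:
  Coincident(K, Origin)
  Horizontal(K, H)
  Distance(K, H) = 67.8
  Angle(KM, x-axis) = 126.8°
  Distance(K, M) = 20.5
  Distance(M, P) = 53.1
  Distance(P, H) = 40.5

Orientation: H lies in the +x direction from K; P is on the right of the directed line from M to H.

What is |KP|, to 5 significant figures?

33.950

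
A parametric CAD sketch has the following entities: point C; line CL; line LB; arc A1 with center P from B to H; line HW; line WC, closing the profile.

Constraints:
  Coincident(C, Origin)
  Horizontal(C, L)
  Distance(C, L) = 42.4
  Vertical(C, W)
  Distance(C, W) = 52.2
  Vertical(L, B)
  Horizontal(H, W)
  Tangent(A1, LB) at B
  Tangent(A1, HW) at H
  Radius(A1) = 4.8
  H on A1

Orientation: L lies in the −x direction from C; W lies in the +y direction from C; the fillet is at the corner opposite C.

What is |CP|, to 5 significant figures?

60.502

C is at the origin; CL is horizontal with |CL| = 42.4 and L on the −x side, so L = (-42.400, 0.0000). C and W share the same x with |CW| = 52.2 and W on the +y side, so W = (0.0000, 52.200). The virtual corner opposite C is at (-42.400, 52.200). Tangency of A1 to LB means the radius PB is perpendicular to LB and tangency of A1 to HW means the radius PH is perpendicular to HW, with radius 4.8, so the center P sits 4.8 in from both sides at P = (-37.600, 47.400). Then |CP| = |P − C| = 60.502.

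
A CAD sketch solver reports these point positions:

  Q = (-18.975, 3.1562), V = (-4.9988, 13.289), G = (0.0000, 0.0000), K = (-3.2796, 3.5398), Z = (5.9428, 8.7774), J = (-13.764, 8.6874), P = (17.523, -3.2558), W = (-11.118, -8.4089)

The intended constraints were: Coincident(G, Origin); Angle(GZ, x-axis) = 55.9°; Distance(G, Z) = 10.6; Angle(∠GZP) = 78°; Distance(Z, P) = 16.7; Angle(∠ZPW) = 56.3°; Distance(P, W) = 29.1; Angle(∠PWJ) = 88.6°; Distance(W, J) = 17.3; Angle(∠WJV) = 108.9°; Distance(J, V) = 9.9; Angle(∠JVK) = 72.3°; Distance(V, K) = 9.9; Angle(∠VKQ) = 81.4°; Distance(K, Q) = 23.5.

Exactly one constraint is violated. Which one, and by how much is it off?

Distance(K, Q) = 23.5 — off by 7.80.

G = (0.00, 0.00) ✓; GZ at 55.90° ✓; |GZ| = 10.60 ✓; ∠GZP = 78.00° ✓; |ZP| = 16.70 ✓; ∠ZPW = 56.30° ✓; |PW| = 29.10 ✓; ∠PWJ = 88.60° ✓; |WJ| = 17.30 ✓; ∠WJV = 108.9° ✓; |JV| = 9.900 ✓; ∠JVK = 72.30° ✓; |VK| = 9.900 ✓; ∠VKQ = 81.40° ✓; |KQ| = 15.70 ✗.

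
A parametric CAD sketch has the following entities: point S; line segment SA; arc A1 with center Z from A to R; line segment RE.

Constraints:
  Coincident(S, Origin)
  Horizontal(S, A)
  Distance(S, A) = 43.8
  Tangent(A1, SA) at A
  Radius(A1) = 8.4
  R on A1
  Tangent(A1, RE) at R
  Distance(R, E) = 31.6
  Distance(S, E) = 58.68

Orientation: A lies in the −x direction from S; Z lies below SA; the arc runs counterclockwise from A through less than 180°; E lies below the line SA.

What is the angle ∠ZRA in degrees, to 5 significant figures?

35.924°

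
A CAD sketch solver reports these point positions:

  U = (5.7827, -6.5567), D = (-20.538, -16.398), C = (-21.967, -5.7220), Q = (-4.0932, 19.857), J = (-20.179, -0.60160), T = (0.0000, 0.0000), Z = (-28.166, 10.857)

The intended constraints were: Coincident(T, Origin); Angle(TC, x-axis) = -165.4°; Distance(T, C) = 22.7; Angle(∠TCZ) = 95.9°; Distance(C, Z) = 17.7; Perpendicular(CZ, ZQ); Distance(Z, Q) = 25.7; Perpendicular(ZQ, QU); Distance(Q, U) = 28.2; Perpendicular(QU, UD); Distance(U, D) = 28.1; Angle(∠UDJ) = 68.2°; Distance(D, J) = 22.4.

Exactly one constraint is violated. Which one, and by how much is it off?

Distance(D, J) = 22.4 — off by 6.60.

T = (0.00, 0.00) ✓; TC at -165.4° ✓; |TC| = 22.70 ✓; ∠TCZ = 95.90° ✓; |CZ| = 17.70 ✓; ∠(CZ, ZQ) = 90.00° ✓; |ZQ| = 25.70 ✓; ∠(ZQ, QU) = 90.00° ✓; |QU| = 28.20 ✓; ∠(QU, UD) = 90.00° ✓; |UD| = 28.10 ✓; ∠UDJ = 68.20° ✓; |DJ| = 15.80 ✗.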